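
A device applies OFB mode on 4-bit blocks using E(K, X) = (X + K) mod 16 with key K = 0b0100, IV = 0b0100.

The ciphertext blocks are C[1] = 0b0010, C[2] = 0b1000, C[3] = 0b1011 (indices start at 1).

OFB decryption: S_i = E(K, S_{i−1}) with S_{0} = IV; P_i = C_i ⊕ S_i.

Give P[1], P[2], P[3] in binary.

P[1]: S = E(K, 0b0100) = 0b1000; 0b0010 ⊕ 0b1000 = 0b1010.
P[2]: S = E(K, 0b1000) = 0b1100; 0b1000 ⊕ 0b1100 = 0b0100.
P[3]: S = E(K, 0b1100) = 0b0000; 0b1011 ⊕ 0b0000 = 0b1011.

P[1] = 0b1010, P[2] = 0b0100, P[3] = 0b1011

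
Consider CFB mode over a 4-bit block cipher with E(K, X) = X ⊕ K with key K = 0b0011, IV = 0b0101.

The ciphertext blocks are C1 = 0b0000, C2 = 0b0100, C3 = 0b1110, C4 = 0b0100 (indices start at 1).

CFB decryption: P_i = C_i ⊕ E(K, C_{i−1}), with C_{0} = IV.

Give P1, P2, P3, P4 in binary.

P1 = 0b0110, P2 = 0b0111, P3 = 0b1001, P4 = 0b1001

P1: E(K, 0b0101) = 0b0110; 0b0000 ⊕ 0b0110 = 0b0110.
P2: E(K, 0b0000) = 0b0011; 0b0100 ⊕ 0b0011 = 0b0111.
P3: E(K, 0b0100) = 0b0111; 0b1110 ⊕ 0b0111 = 0b1001.
P4: E(K, 0b1110) = 0b1101; 0b0100 ⊕ 0b1101 = 0b1001.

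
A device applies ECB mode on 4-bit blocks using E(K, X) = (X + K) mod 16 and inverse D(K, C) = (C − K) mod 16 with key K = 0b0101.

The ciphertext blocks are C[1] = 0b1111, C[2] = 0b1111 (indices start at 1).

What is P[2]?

P[2] = 0b1010

ECB decryption: P_i = D(K, C_i).
P[2]: D(K, 0b1111) = 0b1010.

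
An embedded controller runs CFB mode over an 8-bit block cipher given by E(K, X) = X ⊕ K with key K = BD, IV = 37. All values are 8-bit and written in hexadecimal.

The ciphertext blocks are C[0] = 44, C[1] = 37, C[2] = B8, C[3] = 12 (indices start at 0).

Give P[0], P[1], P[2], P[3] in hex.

CFB decryption: P_i = C_i ⊕ E(K, C_{i−1}), with C_{−1} = IV.
P[0]: E(K, 37) = 8A; 44 ⊕ 8A = CE.
P[1]: E(K, 44) = F9; 37 ⊕ F9 = CE.
P[2]: E(K, 37) = 8A; B8 ⊕ 8A = 32.
P[3]: E(K, B8) = 05; 12 ⊕ 05 = 17.

P[0] = CE, P[1] = CE, P[2] = 32, P[3] = 17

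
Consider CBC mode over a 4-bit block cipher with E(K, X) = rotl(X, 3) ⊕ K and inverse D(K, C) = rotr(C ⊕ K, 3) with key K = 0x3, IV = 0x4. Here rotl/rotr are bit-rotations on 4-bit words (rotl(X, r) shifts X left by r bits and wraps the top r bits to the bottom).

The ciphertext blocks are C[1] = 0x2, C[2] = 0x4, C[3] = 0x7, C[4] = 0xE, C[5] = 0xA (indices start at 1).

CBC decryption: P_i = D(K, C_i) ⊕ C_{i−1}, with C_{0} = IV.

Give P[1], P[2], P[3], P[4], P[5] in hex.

P[1]: D(K, 0x2) = 0x2; 0x2 ⊕ 0x4 = 0x6.
P[2]: D(K, 0x4) = 0xE; 0xE ⊕ 0x2 = 0xC.
P[3]: D(K, 0x7) = 0x8; 0x8 ⊕ 0x4 = 0xC.
P[4]: D(K, 0xE) = 0xB; 0xB ⊕ 0x7 = 0xC.
P[5]: D(K, 0xA) = 0x3; 0x3 ⊕ 0xE = 0xD.

P[1] = 0x6, P[2] = 0xC, P[3] = 0xC, P[4] = 0xC, P[5] = 0xD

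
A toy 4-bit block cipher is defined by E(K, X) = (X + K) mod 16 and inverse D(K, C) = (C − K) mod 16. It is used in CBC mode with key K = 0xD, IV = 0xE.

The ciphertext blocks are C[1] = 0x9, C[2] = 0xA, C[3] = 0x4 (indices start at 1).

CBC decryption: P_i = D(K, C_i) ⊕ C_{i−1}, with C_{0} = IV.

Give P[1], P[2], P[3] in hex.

P[1] = 0x2, P[2] = 0x4, P[3] = 0xD

P[1]: D(K, 0x9) = 0xC; 0xC ⊕ 0xE = 0x2.
P[2]: D(K, 0xA) = 0xD; 0xD ⊕ 0x9 = 0x4.
P[3]: D(K, 0x4) = 0x7; 0x7 ⊕ 0xA = 0xD.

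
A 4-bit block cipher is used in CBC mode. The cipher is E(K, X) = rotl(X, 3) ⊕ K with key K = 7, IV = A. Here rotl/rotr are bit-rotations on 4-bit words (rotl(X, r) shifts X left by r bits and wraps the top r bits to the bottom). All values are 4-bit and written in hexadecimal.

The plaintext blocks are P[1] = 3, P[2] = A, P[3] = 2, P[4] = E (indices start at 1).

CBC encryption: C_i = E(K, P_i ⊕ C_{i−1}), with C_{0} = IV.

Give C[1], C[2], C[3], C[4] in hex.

C[1]: P[1] ⊕ A = 9; E(K, 9) = B.
C[2]: P[2] ⊕ B = 1; E(K, 1) = F.
C[3]: P[3] ⊕ F = D; E(K, D) = 9.
C[4]: P[4] ⊕ 9 = 7; E(K, 7) = C.

C[1] = B, C[2] = F, C[3] = 9, C[4] = C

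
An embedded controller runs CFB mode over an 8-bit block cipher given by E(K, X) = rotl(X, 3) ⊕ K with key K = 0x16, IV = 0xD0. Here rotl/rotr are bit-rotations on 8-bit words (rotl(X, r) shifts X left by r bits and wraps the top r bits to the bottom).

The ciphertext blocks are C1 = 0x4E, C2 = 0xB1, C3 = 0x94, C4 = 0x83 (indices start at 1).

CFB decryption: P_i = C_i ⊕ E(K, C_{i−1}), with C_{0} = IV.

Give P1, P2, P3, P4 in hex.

P1 = 0xDE, P2 = 0xD5, P3 = 0x0F, P4 = 0x31

P1: E(K, 0xD0) = 0x90; 0x4E ⊕ 0x90 = 0xDE.
P2: E(K, 0x4E) = 0x64; 0xB1 ⊕ 0x64 = 0xD5.
P3: E(K, 0xB1) = 0x9B; 0x94 ⊕ 0x9B = 0x0F.
P4: E(K, 0x94) = 0xB2; 0x83 ⊕ 0xB2 = 0x31.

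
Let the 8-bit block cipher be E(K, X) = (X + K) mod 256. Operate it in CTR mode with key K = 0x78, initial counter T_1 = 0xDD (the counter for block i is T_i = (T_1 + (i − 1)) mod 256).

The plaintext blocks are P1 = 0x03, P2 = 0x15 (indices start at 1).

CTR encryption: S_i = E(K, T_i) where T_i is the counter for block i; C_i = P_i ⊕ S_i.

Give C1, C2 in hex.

C1 = 0x56, C2 = 0x43

C1: T = 0xDD, S = E(K, T) = 0x55; 0x03 ⊕ 0x55 = 0x56.
C2: T = 0xDE, S = E(K, T) = 0x56; 0x15 ⊕ 0x56 = 0x43.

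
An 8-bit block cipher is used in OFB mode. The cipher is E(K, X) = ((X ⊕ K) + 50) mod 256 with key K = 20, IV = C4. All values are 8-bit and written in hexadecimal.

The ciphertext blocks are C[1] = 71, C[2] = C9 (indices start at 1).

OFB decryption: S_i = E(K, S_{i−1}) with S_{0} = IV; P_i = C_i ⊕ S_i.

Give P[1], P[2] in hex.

P[1] = 45, P[2] = AD

P[1]: S = E(K, C4) = 34; 71 ⊕ 34 = 45.
P[2]: S = E(K, 34) = 64; C9 ⊕ 64 = AD.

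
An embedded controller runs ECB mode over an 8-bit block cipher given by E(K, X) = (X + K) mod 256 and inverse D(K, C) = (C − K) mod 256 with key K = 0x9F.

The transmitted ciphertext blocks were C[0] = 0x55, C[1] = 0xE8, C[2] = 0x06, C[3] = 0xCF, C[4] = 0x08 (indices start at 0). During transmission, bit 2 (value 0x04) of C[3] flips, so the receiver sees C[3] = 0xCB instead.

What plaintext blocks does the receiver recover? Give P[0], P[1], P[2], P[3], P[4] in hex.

P[0] = 0xB6, P[1] = 0x49, P[2] = 0x67, P[3] = 0x2C, P[4] = 0x69

ECB decryption: P_i = D(K, C_i).
Only C[3] changed, to 0xCB. In ECB, a change in C_i affects only P_i. Decrypting the received ciphertext:
P[0]: D(K, 0x55) = 0xB6.
P[1]: D(K, 0xE8) = 0x49.
P[2]: D(K, 0x06) = 0x67.
P[3]: D(K, 0xCB) = 0x2C.
P[4]: D(K, 0x08) = 0x69.
Blocks that differ from the original plaintext: P[3].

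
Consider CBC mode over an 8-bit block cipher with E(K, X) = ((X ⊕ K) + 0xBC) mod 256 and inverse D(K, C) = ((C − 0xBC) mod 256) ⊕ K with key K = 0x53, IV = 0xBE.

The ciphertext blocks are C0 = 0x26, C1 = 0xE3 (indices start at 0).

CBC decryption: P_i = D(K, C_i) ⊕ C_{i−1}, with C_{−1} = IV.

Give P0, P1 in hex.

P0 = 0x87, P1 = 0x52

P0: D(K, 0x26) = 0x39; 0x39 ⊕ 0xBE = 0x87.
P1: D(K, 0xE3) = 0x74; 0x74 ⊕ 0x26 = 0x52.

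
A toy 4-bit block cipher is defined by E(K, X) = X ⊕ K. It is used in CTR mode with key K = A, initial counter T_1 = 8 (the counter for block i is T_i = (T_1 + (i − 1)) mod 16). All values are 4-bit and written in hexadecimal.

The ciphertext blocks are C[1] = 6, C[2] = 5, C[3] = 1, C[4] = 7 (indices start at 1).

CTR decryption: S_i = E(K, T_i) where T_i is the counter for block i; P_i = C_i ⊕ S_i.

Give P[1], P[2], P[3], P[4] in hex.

P[1] = 4, P[2] = 6, P[3] = 1, P[4] = 6

P[1]: T = 8, S = E(K, T) = 2; 6 ⊕ 2 = 4.
P[2]: T = 9, S = E(K, T) = 3; 5 ⊕ 3 = 6.
P[3]: T = A, S = E(K, T) = 0; 1 ⊕ 0 = 1.
P[4]: T = B, S = E(K, T) = 1; 7 ⊕ 1 = 6.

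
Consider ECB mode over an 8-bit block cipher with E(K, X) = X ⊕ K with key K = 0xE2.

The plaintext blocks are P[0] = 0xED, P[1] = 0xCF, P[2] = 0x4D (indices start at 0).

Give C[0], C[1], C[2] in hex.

ECB encryption: C_i = E(K, P_i).
C[0]: E(K, 0xED) = 0x0F.
C[1]: E(K, 0xCF) = 0x2D.
C[2]: E(K, 0x4D) = 0xAF.

C[0] = 0x0F, C[1] = 0x2D, C[2] = 0xAF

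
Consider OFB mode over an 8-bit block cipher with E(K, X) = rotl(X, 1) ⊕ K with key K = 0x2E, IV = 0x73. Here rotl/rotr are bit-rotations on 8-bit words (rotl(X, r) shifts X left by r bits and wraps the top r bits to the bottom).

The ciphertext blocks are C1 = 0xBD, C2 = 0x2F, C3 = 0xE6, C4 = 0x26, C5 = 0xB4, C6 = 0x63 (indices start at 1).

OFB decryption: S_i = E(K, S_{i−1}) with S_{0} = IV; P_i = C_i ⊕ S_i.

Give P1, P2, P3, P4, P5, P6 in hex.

P1 = 0x75, P2 = 0x90, P3 = 0xB7, P4 = 0xAA, P5 = 0x83, P6 = 0x23

P1: S = E(K, 0x73) = 0xC8; 0xBD ⊕ 0xC8 = 0x75.
P2: S = E(K, 0xC8) = 0xBF; 0x2F ⊕ 0xBF = 0x90.
P3: S = E(K, 0xBF) = 0x51; 0xE6 ⊕ 0x51 = 0xB7.
P4: S = E(K, 0x51) = 0x8C; 0x26 ⊕ 0x8C = 0xAA.
P5: S = E(K, 0x8C) = 0x37; 0xB4 ⊕ 0x37 = 0x83.
P6: S = E(K, 0x37) = 0x40; 0x63 ⊕ 0x40 = 0x23.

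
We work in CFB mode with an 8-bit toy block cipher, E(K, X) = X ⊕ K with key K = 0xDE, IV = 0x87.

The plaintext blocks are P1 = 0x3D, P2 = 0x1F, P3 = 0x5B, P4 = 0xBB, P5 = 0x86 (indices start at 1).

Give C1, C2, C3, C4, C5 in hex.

CFB encryption: C_i = P_i ⊕ E(K, C_{i−1}), with C_{0} = IV.
C1: E(K, 0x87) = 0x59; 0x3D ⊕ 0x59 = 0x64.
C2: E(K, 0x64) = 0xBA; 0x1F ⊕ 0xBA = 0xA5.
C3: E(K, 0xA5) = 0x7B; 0x5B ⊕ 0x7B = 0x20.
C4: E(K, 0x20) = 0xFE; 0xBB ⊕ 0xFE = 0x45.
C5: E(K, 0x45) = 0x9B; 0x86 ⊕ 0x9B = 0x1D.

C1 = 0x64, C2 = 0xA5, C3 = 0x20, C4 = 0x45, C5 = 0x1D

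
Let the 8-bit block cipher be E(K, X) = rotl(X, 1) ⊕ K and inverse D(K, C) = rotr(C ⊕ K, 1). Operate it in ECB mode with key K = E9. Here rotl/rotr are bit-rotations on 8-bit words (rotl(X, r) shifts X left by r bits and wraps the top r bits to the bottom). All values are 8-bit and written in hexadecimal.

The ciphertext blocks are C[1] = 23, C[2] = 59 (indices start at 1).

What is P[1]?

ECB decryption: P_i = D(K, C_i).
P[1]: D(K, 23) = 65.

P[1] = 65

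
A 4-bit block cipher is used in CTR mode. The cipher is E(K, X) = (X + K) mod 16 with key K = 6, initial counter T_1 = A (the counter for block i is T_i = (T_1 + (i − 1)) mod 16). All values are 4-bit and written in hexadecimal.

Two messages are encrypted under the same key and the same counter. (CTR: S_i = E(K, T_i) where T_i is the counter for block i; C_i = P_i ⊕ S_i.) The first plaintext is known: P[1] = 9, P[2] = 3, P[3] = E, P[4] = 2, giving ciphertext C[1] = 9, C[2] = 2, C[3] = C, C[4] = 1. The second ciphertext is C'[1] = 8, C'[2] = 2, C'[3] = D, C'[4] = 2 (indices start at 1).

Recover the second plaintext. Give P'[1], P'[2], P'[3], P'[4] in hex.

P'[1] = 8, P'[2] = 3, P'[3] = F, P'[4] = 1

In CTR with a reused counter, both messages share the same keystream S_i, so C_i ⊕ C'_i = P_i ⊕ P'_i and thus P'_i = P_i ⊕ C_i ⊕ C'_i.
P'[1]: 9 ⊕ 9 ⊕ 8 = 8.
P'[2]: 3 ⊕ 2 ⊕ 2 = 3.
P'[3]: E ⊕ C ⊕ D = F.
P'[4]: 2 ⊕ 1 ⊕ 2 = 1.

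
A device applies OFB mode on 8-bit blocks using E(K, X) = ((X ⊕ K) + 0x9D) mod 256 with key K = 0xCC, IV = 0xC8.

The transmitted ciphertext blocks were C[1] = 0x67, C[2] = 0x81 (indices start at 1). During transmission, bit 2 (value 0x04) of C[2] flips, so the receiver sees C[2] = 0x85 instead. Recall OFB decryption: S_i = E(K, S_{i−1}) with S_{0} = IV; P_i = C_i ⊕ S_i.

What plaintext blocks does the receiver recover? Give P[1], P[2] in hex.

Only C[2] changed, to 0x85. In OFB, a change in C_i flips the same bit in P_i only; the keystream is unaffected. Decrypting the received ciphertext:
P[1]: S = E(K, 0xC8) = 0xA1; 0x67 ⊕ 0xA1 = 0xC6.
P[2]: S = E(K, 0xA1) = 0x0A; 0x85 ⊕ 0x0A = 0x8F.
Blocks that differ from the original plaintext: P[2].

P[1] = 0xC6, P[2] = 0x8F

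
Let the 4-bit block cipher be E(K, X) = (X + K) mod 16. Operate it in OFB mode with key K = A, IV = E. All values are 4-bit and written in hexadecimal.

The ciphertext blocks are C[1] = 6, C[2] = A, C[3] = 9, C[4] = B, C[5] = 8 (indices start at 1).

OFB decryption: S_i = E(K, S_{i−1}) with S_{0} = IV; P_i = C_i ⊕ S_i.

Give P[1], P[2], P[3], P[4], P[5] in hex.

P[1] = E, P[2] = 8, P[3] = 5, P[4] = D, P[5] = 8

P[1]: S = E(K, E) = 8; 6 ⊕ 8 = E.
P[2]: S = E(K, 8) = 2; A ⊕ 2 = 8.
P[3]: S = E(K, 2) = C; 9 ⊕ C = 5.
P[4]: S = E(K, C) = 6; B ⊕ 6 = D.
P[5]: S = E(K, 6) = 0; 8 ⊕ 0 = 8.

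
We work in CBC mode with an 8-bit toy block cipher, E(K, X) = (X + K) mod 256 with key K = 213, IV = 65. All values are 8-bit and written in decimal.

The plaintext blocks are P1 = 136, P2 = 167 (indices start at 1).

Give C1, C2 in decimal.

CBC encryption: C_i = E(K, P_i ⊕ C_{i−1}), with C_{0} = IV.
C1: P1 ⊕ 65 = 201; E(K, 201) = 158.
C2: P2 ⊕ 158 = 57; E(K, 57) = 14.

C1 = 158, C2 = 14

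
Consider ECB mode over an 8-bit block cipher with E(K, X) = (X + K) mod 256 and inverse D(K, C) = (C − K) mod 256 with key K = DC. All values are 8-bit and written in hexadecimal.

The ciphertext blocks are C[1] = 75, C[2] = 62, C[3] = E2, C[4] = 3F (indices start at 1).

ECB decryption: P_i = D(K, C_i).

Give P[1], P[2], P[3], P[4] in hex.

P[1]: D(K, 75) = 99.
P[2]: D(K, 62) = 86.
P[3]: D(K, E2) = 06.
P[4]: D(K, 3F) = 63.

P[1] = 99, P[2] = 86, P[3] = 06, P[4] = 63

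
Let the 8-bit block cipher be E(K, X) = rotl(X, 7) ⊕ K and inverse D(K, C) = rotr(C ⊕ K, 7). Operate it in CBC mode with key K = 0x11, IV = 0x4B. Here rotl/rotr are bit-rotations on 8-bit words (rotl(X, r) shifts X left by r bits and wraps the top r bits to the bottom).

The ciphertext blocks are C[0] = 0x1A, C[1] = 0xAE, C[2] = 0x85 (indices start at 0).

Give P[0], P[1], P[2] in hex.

CBC decryption: P_i = D(K, C_i) ⊕ C_{i−1}, with C_{−1} = IV.
P[0]: D(K, 0x1A) = 0x16; 0x16 ⊕ 0x4B = 0x5D.
P[1]: D(K, 0xAE) = 0x7F; 0x7F ⊕ 0x1A = 0x65.
P[2]: D(K, 0x85) = 0x29; 0x29 ⊕ 0xAE = 0x87.

P[0] = 0x5D, P[1] = 0x65, P[2] = 0x87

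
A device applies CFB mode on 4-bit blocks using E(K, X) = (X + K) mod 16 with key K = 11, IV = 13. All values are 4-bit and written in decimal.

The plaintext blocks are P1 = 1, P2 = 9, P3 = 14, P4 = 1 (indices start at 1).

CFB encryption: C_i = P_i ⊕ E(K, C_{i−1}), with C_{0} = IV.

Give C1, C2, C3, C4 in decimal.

C1 = 9, C2 = 13, C3 = 6, C4 = 0

C1: E(K, 13) = 8; 1 ⊕ 8 = 9.
C2: E(K, 9) = 4; 9 ⊕ 4 = 13.
C3: E(K, 13) = 8; 14 ⊕ 8 = 6.
C4: E(K, 6) = 1; 1 ⊕ 1 = 0.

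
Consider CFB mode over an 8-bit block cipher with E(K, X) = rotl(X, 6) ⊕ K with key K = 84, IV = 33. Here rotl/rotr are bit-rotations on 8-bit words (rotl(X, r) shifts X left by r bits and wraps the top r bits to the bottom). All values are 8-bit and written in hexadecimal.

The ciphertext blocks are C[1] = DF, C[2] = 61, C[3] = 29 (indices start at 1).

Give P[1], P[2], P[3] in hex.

P[1] = 97, P[2] = 12, P[3] = F5

CFB decryption: P_i = C_i ⊕ E(K, C_{i−1}), with C_{0} = IV.
P[1]: E(K, 33) = 48; DF ⊕ 48 = 97.
P[2]: E(K, DF) = 73; 61 ⊕ 73 = 12.
P[3]: E(K, 61) = DC; 29 ⊕ DC = F5.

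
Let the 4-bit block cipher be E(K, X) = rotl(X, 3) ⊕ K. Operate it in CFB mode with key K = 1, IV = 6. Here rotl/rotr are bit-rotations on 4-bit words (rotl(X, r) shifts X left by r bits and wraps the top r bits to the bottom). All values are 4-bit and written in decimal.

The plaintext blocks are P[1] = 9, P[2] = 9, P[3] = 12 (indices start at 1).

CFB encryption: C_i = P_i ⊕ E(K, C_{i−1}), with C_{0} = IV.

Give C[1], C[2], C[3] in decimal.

C[1]: E(K, 6) = 2; 9 ⊕ 2 = 11.
C[2]: E(K, 11) = 12; 9 ⊕ 12 = 5.
C[3]: E(K, 5) = 11; 12 ⊕ 11 = 7.

C[1] = 11, C[2] = 5, C[3] = 7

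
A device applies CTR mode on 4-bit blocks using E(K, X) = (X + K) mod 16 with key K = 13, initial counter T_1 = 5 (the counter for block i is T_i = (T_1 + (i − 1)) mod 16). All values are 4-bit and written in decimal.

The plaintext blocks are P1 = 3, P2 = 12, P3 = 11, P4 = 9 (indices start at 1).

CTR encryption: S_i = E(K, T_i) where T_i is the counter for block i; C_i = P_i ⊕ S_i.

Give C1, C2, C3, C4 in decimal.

C1: T = 5, S = E(K, T) = 2; 3 ⊕ 2 = 1.
C2: T = 6, S = E(K, T) = 3; 12 ⊕ 3 = 15.
C3: T = 7, S = E(K, T) = 4; 11 ⊕ 4 = 15.
C4: T = 8, S = E(K, T) = 5; 9 ⊕ 5 = 12.

C1 = 1, C2 = 15, C3 = 15, C4 = 12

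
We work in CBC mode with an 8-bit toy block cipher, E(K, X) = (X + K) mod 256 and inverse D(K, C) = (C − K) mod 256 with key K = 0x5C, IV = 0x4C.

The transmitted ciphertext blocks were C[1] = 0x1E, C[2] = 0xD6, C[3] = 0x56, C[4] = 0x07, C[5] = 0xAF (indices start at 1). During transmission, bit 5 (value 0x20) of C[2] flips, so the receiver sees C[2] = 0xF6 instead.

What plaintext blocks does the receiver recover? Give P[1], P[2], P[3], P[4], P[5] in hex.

CBC decryption: P_i = D(K, C_i) ⊕ C_{i−1}, with C_{0} = IV.
Only C[2] changed, to 0xF6. In CBC, a change in C_i garbles P_i and flips the same bit in P_{i+1}. Decrypting the received ciphertext:
P[1]: D(K, 0x1E) = 0xC2; 0xC2 ⊕ 0x4C = 0x8E.
P[2]: D(K, 0xF6) = 0x9A; 0x9A ⊕ 0x1E = 0x84.
P[3]: D(K, 0x56) = 0xFA; 0xFA ⊕ 0xF6 = 0x0C.
P[4]: D(K, 0x07) = 0xAB; 0xAB ⊕ 0x56 = 0xFD.
P[5]: D(K, 0xAF) = 0x53; 0x53 ⊕ 0x07 = 0x54.
Blocks that differ from the original plaintext: P[2], P[3].

P[1] = 0x8E, P[2] = 0x84, P[3] = 0x0C, P[4] = 0xFD, P[5] = 0x54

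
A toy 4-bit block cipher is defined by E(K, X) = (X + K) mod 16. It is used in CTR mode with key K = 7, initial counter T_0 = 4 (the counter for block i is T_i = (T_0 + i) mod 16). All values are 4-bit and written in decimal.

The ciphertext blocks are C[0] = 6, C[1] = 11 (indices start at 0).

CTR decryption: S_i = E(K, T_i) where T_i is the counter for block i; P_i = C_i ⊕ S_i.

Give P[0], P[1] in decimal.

P[0] = 13, P[1] = 7

P[0]: T = 4, S = E(K, T) = 11; 6 ⊕ 11 = 13.
P[1]: T = 5, S = E(K, T) = 12; 11 ⊕ 12 = 7.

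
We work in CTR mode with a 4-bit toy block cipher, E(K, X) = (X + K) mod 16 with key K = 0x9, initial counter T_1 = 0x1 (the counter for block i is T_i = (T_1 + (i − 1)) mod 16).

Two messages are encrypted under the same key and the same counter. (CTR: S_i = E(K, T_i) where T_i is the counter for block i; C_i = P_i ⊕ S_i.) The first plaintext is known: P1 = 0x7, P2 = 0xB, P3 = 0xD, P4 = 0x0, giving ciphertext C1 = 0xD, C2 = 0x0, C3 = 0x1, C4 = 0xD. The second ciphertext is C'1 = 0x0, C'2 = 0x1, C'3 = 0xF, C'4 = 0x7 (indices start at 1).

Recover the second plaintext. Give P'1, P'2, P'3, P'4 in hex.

P'1 = 0xA, P'2 = 0xA, P'3 = 0x3, P'4 = 0xA

In CTR with a reused counter, both messages share the same keystream S_i, so C_i ⊕ C'_i = P_i ⊕ P'_i and thus P'_i = P_i ⊕ C_i ⊕ C'_i.
P'1: 0x7 ⊕ 0xD ⊕ 0x0 = 0xA.
P'2: 0xB ⊕ 0x0 ⊕ 0x1 = 0xA.
P'3: 0xD ⊕ 0x1 ⊕ 0xF = 0x3.
P'4: 0x0 ⊕ 0xD ⊕ 0x7 = 0xA.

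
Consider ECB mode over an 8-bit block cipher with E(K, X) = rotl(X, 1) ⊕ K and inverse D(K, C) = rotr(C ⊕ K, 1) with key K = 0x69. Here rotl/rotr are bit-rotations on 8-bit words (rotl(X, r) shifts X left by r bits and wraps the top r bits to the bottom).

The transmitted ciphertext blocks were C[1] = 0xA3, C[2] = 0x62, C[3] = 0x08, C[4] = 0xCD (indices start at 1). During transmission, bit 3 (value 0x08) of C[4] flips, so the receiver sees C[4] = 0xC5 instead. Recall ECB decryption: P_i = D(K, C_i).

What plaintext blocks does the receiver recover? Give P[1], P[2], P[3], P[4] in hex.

P[1] = 0x65, P[2] = 0x85, P[3] = 0xB0, P[4] = 0x56

Only C[4] changed, to 0xC5. In ECB, a change in C_i affects only P_i. Decrypting the received ciphertext:
P[1]: D(K, 0xA3) = 0x65.
P[2]: D(K, 0x62) = 0x85.
P[3]: D(K, 0x08) = 0xB0.
P[4]: D(K, 0xC5) = 0x56.
Blocks that differ from the original plaintext: P[4].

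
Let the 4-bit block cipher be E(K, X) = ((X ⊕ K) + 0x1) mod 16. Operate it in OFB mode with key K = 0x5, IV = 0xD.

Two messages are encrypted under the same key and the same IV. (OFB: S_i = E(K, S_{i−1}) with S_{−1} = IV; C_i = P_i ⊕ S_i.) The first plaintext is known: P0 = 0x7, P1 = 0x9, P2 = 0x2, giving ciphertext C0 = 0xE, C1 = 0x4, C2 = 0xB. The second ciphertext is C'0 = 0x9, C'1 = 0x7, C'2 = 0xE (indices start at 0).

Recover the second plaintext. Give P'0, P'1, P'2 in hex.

P'0 = 0x0, P'1 = 0xA, P'2 = 0x7

In OFB with a reused IV, both messages share the same keystream S_i, so C_i ⊕ C'_i = P_i ⊕ P'_i and thus P'_i = P_i ⊕ C_i ⊕ C'_i.
P'0: 0x7 ⊕ 0xE ⊕ 0x9 = 0x0.
P'1: 0x9 ⊕ 0x4 ⊕ 0x7 = 0xA.
P'2: 0x2 ⊕ 0xB ⊕ 0xE = 0x7.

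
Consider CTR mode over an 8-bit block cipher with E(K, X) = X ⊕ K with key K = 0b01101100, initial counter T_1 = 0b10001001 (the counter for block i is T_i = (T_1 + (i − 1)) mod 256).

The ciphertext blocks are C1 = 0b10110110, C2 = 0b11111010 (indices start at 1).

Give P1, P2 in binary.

P1 = 0b01010011, P2 = 0b00011100

CTR decryption: S_i = E(K, T_i) where T_i is the counter for block i; P_i = C_i ⊕ S_i.
P1: T = 0b10001001, S = E(K, T) = 0b11100101; 0b10110110 ⊕ 0b11100101 = 0b01010011.
P2: T = 0b10001010, S = E(K, T) = 0b11100110; 0b11111010 ⊕ 0b11100110 = 0b00011100.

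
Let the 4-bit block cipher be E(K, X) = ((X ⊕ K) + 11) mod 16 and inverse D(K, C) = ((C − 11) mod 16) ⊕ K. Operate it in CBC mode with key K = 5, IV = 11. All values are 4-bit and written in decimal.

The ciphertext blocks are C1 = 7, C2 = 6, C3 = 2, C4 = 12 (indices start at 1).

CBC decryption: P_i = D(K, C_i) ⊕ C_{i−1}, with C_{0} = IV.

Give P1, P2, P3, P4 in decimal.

P1 = 2, P2 = 9, P3 = 4, P4 = 6

P1: D(K, 7) = 9; 9 ⊕ 11 = 2.
P2: D(K, 6) = 14; 14 ⊕ 7 = 9.
P3: D(K, 2) = 2; 2 ⊕ 6 = 4.
P4: D(K, 12) = 4; 4 ⊕ 2 = 6.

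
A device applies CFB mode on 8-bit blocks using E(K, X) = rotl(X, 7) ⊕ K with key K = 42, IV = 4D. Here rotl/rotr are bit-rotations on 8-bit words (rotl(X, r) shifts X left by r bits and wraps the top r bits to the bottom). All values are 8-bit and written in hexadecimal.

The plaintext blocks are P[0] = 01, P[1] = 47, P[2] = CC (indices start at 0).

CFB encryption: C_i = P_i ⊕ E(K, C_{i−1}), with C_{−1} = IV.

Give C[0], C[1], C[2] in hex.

C[0] = E5, C[1] = F7, C[2] = 75

C[0]: E(K, 4D) = E4; 01 ⊕ E4 = E5.
C[1]: E(K, E5) = B0; 47 ⊕ B0 = F7.
C[2]: E(K, F7) = B9; CC ⊕ B9 = 75.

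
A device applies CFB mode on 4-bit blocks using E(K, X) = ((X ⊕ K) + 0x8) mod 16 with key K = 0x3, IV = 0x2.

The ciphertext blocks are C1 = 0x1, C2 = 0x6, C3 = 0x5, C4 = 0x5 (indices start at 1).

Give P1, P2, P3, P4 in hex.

CFB decryption: P_i = C_i ⊕ E(K, C_{i−1}), with C_{0} = IV.
P1: E(K, 0x2) = 0x9; 0x1 ⊕ 0x9 = 0x8.
P2: E(K, 0x1) = 0xA; 0x6 ⊕ 0xA = 0xC.
P3: E(K, 0x6) = 0xD; 0x5 ⊕ 0xD = 0x8.
P4: E(K, 0x5) = 0xE; 0x5 ⊕ 0xE = 0xB.

P1 = 0x8, P2 = 0xC, P3 = 0x8, P4 = 0xB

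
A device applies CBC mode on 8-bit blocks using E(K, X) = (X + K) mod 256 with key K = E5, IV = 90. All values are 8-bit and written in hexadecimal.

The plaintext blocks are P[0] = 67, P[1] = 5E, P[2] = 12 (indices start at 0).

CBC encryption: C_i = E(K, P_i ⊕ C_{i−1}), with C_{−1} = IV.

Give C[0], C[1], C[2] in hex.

C[0]: P[0] ⊕ 90 = F7; E(K, F7) = DC.
C[1]: P[1] ⊕ DC = 82; E(K, 82) = 67.
C[2]: P[2] ⊕ 67 = 75; E(K, 75) = 5A.

C[0] = DC, C[1] = 67, C[2] = 5A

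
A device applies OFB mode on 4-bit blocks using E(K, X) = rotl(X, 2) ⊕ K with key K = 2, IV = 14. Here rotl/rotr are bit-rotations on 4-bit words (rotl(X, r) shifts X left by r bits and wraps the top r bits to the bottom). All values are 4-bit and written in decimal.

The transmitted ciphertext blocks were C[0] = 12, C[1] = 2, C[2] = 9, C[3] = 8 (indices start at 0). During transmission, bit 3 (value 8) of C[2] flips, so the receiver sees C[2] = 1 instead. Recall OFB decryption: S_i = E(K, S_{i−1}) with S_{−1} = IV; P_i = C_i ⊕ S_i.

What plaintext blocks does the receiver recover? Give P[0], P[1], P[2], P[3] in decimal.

Only C[2] changed, to 1. In OFB, a change in C_i flips the same bit in P_i only; the keystream is unaffected. Decrypting the received ciphertext:
P[0]: S = E(K, 14) = 9; 12 ⊕ 9 = 5.
P[1]: S = E(K, 9) = 4; 2 ⊕ 4 = 6.
P[2]: S = E(K, 4) = 3; 1 ⊕ 3 = 2.
P[3]: S = E(K, 3) = 14; 8 ⊕ 14 = 6.
Blocks that differ from the original plaintext: P[2].

P[0] = 5, P[1] = 6, P[2] = 2, P[3] = 6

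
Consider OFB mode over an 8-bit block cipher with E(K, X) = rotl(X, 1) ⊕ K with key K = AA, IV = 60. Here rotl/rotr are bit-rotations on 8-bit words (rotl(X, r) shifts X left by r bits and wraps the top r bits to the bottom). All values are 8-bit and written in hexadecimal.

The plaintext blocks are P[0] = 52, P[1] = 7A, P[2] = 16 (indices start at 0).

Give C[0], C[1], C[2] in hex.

C[0] = 38, C[1] = 04, C[2] = 40

OFB encryption: S_i = E(K, S_{i−1}) with S_{−1} = IV; C_i = P_i ⊕ S_i.
C[0]: S = E(K, 60) = 6A; 52 ⊕ 6A = 38.
C[1]: S = E(K, 6A) = 7E; 7A ⊕ 7E = 04.
C[2]: S = E(K, 7E) = 56; 16 ⊕ 56 = 40.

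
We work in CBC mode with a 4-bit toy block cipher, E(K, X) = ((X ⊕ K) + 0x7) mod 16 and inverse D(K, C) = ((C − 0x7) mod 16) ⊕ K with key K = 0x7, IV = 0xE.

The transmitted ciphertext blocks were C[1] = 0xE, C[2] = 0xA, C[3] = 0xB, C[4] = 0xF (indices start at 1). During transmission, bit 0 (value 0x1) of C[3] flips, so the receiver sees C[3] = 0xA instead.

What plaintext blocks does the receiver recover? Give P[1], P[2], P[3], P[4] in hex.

P[1] = 0xE, P[2] = 0xA, P[3] = 0xE, P[4] = 0x5

CBC decryption: P_i = D(K, C_i) ⊕ C_{i−1}, with C_{0} = IV.
Only C[3] changed, to 0xA. In CBC, a change in C_i garbles P_i and flips the same bit in P_{i+1}. Decrypting the received ciphertext:
P[1]: D(K, 0xE) = 0x0; 0x0 ⊕ 0xE = 0xE.
P[2]: D(K, 0xA) = 0x4; 0x4 ⊕ 0xE = 0xA.
P[3]: D(K, 0xA) = 0x4; 0x4 ⊕ 0xA = 0xE.
P[4]: D(K, 0xF) = 0xF; 0xF ⊕ 0xA = 0x5.
Blocks that differ from the original plaintext: P[3], P[4].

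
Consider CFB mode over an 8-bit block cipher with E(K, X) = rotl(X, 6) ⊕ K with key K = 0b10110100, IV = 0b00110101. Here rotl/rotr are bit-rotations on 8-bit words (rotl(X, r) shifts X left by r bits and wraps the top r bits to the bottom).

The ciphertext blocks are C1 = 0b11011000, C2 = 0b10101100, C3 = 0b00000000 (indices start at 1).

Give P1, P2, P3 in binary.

CFB decryption: P_i = C_i ⊕ E(K, C_{i−1}), with C_{0} = IV.
P1: E(K, 0b00110101) = 0b11111001; 0b11011000 ⊕ 0b11111001 = 0b00100001.
P2: E(K, 0b11011000) = 0b10000010; 0b10101100 ⊕ 0b10000010 = 0b00101110.
P3: E(K, 0b10101100) = 0b10011111; 0b00000000 ⊕ 0b10011111 = 0b10011111.

P1 = 0b00100001, P2 = 0b00101110, P3 = 0b10011111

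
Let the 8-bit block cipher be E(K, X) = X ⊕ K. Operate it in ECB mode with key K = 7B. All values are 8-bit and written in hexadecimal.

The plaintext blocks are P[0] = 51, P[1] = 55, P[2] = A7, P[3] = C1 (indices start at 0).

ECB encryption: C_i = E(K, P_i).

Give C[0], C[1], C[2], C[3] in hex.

C[0] = 2A, C[1] = 2E, C[2] = DC, C[3] = BA

C[0]: E(K, 51) = 2A.
C[1]: E(K, 55) = 2E.
C[2]: E(K, A7) = DC.
C[3]: E(K, C1) = BA.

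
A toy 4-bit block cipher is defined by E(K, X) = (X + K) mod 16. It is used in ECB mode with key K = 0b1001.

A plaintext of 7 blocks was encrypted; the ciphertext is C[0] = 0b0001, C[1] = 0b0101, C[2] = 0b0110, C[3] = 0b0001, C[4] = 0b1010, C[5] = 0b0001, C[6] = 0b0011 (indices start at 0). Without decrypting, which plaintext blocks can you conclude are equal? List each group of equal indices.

ECB encrypts each block independently with the same key, so equal ciphertext blocks imply equal plaintext blocks.
C[0] = C[3] = C[5] = 0b0001, so P[0] = P[3] = P[5].

P[0] = P[3] = P[5]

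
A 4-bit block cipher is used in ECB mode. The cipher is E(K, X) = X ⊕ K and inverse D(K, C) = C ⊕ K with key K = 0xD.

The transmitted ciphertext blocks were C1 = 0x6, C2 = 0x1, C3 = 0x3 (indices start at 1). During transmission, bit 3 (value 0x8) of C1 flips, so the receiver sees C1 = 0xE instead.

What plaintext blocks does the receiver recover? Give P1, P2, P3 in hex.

ECB decryption: P_i = D(K, C_i).
Only C1 changed, to 0xE. In ECB, a change in C_i affects only P_i. Decrypting the received ciphertext:
P1: D(K, 0xE) = 0x3.
P2: D(K, 0x1) = 0xC.
P3: D(K, 0x3) = 0xE.
Blocks that differ from the original plaintext: P1.

P1 = 0x3, P2 = 0xC, P3 = 0xE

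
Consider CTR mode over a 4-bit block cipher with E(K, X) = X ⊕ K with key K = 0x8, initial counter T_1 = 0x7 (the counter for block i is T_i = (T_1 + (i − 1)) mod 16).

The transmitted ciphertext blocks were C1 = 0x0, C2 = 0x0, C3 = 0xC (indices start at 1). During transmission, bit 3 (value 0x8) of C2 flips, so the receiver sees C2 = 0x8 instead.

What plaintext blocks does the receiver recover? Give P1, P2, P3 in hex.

P1 = 0xF, P2 = 0x8, P3 = 0xD

CTR decryption: S_i = E(K, T_i) where T_i is the counter for block i; P_i = C_i ⊕ S_i.
Only C2 changed, to 0x8. In CTR, a change in C_i flips the same bit in P_i only; the keystream is unaffected. Decrypting the received ciphertext:
P1: T = 0x7, S = E(K, T) = 0xF; 0x0 ⊕ 0xF = 0xF.
P2: T = 0x8, S = E(K, T) = 0x0; 0x8 ⊕ 0x0 = 0x8.
P3: T = 0x9, S = E(K, T) = 0x1; 0xC ⊕ 0x1 = 0xD.
Blocks that differ from the original plaintext: P2.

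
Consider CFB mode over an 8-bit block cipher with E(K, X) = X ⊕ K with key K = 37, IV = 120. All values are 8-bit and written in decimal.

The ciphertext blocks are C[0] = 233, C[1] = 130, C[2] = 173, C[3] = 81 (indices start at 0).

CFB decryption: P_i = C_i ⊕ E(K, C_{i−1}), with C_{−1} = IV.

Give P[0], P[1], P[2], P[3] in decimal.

P[0]: E(K, 120) = 93; 233 ⊕ 93 = 180.
P[1]: E(K, 233) = 204; 130 ⊕ 204 = 78.
P[2]: E(K, 130) = 167; 173 ⊕ 167 = 10.
P[3]: E(K, 173) = 136; 81 ⊕ 136 = 217.

P[0] = 180, P[1] = 78, P[2] = 10, P[3] = 217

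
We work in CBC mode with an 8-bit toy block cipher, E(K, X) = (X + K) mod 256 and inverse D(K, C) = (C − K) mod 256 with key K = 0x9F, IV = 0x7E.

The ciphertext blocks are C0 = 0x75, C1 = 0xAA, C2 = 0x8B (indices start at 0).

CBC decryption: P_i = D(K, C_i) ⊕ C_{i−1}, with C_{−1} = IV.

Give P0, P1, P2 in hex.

P0: D(K, 0x75) = 0xD6; 0xD6 ⊕ 0x7E = 0xA8.
P1: D(K, 0xAA) = 0x0B; 0x0B ⊕ 0x75 = 0x7E.
P2: D(K, 0x8B) = 0xEC; 0xEC ⊕ 0xAA = 0x46.

P0 = 0xA8, P1 = 0x7E, P2 = 0x46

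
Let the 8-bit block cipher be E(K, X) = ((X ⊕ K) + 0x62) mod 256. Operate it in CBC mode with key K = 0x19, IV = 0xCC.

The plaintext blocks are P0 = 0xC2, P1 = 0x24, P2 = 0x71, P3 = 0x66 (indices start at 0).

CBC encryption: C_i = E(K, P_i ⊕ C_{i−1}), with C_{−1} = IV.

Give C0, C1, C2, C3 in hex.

C0 = 0x79, C1 = 0xA6, C2 = 0x30, C3 = 0xB1

C0: P0 ⊕ 0xCC = 0x0E; E(K, 0x0E) = 0x79.
C1: P1 ⊕ 0x79 = 0x5D; E(K, 0x5D) = 0xA6.
C2: P2 ⊕ 0xA6 = 0xD7; E(K, 0xD7) = 0x30.
C3: P3 ⊕ 0x30 = 0x56; E(K, 0x56) = 0xB1.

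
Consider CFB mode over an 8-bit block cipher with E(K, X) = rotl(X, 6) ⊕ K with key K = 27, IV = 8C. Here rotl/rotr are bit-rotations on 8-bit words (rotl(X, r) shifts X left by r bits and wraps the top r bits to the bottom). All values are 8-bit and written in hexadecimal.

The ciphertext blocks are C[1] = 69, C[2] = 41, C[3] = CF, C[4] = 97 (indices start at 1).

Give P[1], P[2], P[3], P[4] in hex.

P[1] = 6D, P[2] = 3C, P[3] = B8, P[4] = 43

CFB decryption: P_i = C_i ⊕ E(K, C_{i−1}), with C_{0} = IV.
P[1]: E(K, 8C) = 04; 69 ⊕ 04 = 6D.
P[2]: E(K, 69) = 7D; 41 ⊕ 7D = 3C.
P[3]: E(K, 41) = 77; CF ⊕ 77 = B8.
P[4]: E(K, CF) = D4; 97 ⊕ D4 = 43.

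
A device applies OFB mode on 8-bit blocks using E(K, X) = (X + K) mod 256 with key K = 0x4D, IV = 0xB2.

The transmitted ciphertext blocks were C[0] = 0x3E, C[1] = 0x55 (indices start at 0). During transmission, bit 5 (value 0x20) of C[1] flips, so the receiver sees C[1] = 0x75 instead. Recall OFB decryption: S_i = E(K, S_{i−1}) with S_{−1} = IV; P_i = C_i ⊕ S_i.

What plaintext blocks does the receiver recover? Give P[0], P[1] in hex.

Only C[1] changed, to 0x75. In OFB, a change in C_i flips the same bit in P_i only; the keystream is unaffected. Decrypting the received ciphertext:
P[0]: S = E(K, 0xB2) = 0xFF; 0x3E ⊕ 0xFF = 0xC1.
P[1]: S = E(K, 0xFF) = 0x4C; 0x75 ⊕ 0x4C = 0x39.
Blocks that differ from the original plaintext: P[1].

P[0] = 0xC1, P[1] = 0x39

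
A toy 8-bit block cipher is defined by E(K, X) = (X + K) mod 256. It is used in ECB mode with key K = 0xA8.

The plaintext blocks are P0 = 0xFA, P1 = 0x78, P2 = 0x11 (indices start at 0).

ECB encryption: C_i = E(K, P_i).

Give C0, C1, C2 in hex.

C0: E(K, 0xFA) = 0xA2.
C1: E(K, 0x78) = 0x20.
C2: E(K, 0x11) = 0xB9.

C0 = 0xA2, C1 = 0x20, C2 = 0xB9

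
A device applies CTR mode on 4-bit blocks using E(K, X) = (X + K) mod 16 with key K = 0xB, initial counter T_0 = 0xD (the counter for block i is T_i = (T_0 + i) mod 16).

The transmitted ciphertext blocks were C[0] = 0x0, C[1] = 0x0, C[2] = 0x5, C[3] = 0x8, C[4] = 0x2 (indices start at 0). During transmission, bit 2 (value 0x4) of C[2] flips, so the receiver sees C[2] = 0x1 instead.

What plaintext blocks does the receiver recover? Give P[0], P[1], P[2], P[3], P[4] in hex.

CTR decryption: S_i = E(K, T_i) where T_i is the counter for block i; P_i = C_i ⊕ S_i.
Only C[2] changed, to 0x1. In CTR, a change in C_i flips the same bit in P_i only; the keystream is unaffected. Decrypting the received ciphertext:
P[0]: T = 0xD, S = E(K, T) = 0x8; 0x0 ⊕ 0x8 = 0x8.
P[1]: T = 0xE, S = E(K, T) = 0x9; 0x0 ⊕ 0x9 = 0x9.
P[2]: T = 0xF, S = E(K, T) = 0xA; 0x1 ⊕ 0xA = 0xB.
P[3]: T = 0x0, S = E(K, T) = 0xB; 0x8 ⊕ 0xB = 0x3.
P[4]: T = 0x1, S = E(K, T) = 0xC; 0x2 ⊕ 0xC = 0xE.
Blocks that differ from the original plaintext: P[2].

P[0] = 0x8, P[1] = 0x9, P[2] = 0xB, P[3] = 0x3, P[4] = 0xE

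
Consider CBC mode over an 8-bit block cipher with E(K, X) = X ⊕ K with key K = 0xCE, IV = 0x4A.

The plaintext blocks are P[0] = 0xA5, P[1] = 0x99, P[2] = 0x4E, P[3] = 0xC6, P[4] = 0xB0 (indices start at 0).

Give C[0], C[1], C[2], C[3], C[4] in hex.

CBC encryption: C_i = E(K, P_i ⊕ C_{i−1}), with C_{−1} = IV.
C[0]: P[0] ⊕ 0x4A = 0xEF; E(K, 0xEF) = 0x21.
C[1]: P[1] ⊕ 0x21 = 0xB8; E(K, 0xB8) = 0x76.
C[2]: P[2] ⊕ 0x76 = 0x38; E(K, 0x38) = 0xF6.
C[3]: P[3] ⊕ 0xF6 = 0x30; E(K, 0x30) = 0xFE.
C[4]: P[4] ⊕ 0xFE = 0x4E; E(K, 0x4E) = 0x80.

C[0] = 0x21, C[1] = 0x76, C[2] = 0xF6, C[3] = 0xFE, C[4] = 0x80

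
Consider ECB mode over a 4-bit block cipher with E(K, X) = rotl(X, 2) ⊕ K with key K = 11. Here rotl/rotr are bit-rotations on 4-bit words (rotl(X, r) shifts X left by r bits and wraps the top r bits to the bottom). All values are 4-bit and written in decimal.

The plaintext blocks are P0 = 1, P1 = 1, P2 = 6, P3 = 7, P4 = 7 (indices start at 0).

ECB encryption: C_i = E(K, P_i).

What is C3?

C3: E(K, 7) = 6.

C3 = 6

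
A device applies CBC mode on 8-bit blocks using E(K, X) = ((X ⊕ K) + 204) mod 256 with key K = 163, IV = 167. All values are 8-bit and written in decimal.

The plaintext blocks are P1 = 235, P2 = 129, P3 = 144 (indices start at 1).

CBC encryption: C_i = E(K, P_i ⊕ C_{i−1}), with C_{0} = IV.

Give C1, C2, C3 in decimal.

C1: P1 ⊕ 167 = 76; E(K, 76) = 187.
C2: P2 ⊕ 187 = 58; E(K, 58) = 101.
C3: P3 ⊕ 101 = 245; E(K, 245) = 34.

C1 = 187, C2 = 101, C3 = 34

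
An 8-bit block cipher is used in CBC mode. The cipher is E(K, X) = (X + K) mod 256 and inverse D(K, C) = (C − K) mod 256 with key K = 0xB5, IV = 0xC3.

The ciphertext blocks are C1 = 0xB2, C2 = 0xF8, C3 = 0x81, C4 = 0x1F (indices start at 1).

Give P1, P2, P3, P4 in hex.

P1 = 0x3E, P2 = 0xF1, P3 = 0x34, P4 = 0xEB

CBC decryption: P_i = D(K, C_i) ⊕ C_{i−1}, with C_{0} = IV.
P1: D(K, 0xB2) = 0xFD; 0xFD ⊕ 0xC3 = 0x3E.
P2: D(K, 0xF8) = 0x43; 0x43 ⊕ 0xB2 = 0xF1.
P3: D(K, 0x81) = 0xCC; 0xCC ⊕ 0xF8 = 0x34.
P4: D(K, 0x1F) = 0x6A; 0x6A ⊕ 0x81 = 0xEB.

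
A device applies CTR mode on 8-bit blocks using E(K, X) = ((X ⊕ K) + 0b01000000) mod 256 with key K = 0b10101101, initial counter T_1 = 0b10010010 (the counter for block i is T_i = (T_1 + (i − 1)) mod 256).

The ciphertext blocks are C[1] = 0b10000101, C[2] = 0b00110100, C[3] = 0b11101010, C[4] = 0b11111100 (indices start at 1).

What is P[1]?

CTR decryption: S_i = E(K, T_i) where T_i is the counter for block i; P_i = C_i ⊕ S_i.
P[1]: T = 0b10010010, S = E(K, T) = 0b01111111; 0b10000101 ⊕ 0b01111111 = 0b11111010.

P[1] = 0b11111010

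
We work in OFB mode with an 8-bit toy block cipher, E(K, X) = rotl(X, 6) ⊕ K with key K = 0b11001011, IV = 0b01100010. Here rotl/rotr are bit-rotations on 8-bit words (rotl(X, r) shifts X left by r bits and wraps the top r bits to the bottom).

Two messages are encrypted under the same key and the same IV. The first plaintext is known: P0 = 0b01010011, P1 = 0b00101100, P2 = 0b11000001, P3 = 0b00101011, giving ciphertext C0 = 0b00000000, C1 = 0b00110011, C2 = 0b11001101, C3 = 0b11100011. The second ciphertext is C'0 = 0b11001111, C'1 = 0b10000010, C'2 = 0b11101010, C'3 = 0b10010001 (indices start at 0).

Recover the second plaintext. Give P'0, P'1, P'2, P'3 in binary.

In OFB with a reused IV, both messages share the same keystream S_i, so C_i ⊕ C'_i = P_i ⊕ P'_i and thus P'_i = P_i ⊕ C_i ⊕ C'_i.
P'0: 0b01010011 ⊕ 0b00000000 ⊕ 0b11001111 = 0b10011100.
P'1: 0b00101100 ⊕ 0b00110011 ⊕ 0b10000010 = 0b10011101.
P'2: 0b11000001 ⊕ 0b11001101 ⊕ 0b11101010 = 0b11100110.
P'3: 0b00101011 ⊕ 0b11100011 ⊕ 0b10010001 = 0b01011001.

P'0 = 0b10011100, P'1 = 0b10011101, P'2 = 0b11100110, P'3 = 0b01011001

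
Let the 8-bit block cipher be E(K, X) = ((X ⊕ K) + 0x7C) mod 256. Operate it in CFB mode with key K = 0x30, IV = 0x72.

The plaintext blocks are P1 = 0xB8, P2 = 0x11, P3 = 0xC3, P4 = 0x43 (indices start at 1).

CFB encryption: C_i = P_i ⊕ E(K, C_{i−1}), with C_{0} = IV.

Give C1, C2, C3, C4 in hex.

C1 = 0x06, C2 = 0xA3, C3 = 0xCC, C4 = 0x3B

C1: E(K, 0x72) = 0xBE; 0xB8 ⊕ 0xBE = 0x06.
C2: E(K, 0x06) = 0xB2; 0x11 ⊕ 0xB2 = 0xA3.
C3: E(K, 0xA3) = 0x0F; 0xC3 ⊕ 0x0F = 0xCC.
C4: E(K, 0xCC) = 0x78; 0x43 ⊕ 0x78 = 0x3B.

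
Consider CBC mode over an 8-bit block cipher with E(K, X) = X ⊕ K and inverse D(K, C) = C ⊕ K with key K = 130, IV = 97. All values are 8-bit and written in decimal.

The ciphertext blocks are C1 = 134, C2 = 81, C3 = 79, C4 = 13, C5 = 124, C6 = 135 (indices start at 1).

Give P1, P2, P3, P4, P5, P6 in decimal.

CBC decryption: P_i = D(K, C_i) ⊕ C_{i−1}, with C_{0} = IV.
P1: D(K, 134) = 4; 4 ⊕ 97 = 101.
P2: D(K, 81) = 211; 211 ⊕ 134 = 85.
P3: D(K, 79) = 205; 205 ⊕ 81 = 156.
P4: D(K, 13) = 143; 143 ⊕ 79 = 192.
P5: D(K, 124) = 254; 254 ⊕ 13 = 243.
P6: D(K, 135) = 5; 5 ⊕ 124 = 121.

P1 = 101, P2 = 85, P3 = 156, P4 = 192, P5 = 243, P6 = 121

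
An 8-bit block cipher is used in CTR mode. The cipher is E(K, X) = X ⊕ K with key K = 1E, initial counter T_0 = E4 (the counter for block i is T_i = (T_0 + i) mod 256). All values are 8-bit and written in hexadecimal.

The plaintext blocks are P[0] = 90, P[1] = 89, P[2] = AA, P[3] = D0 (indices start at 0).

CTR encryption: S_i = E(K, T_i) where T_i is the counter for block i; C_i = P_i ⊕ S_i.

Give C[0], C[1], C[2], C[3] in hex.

C[0] = 6A, C[1] = 72, C[2] = 52, C[3] = 29

C[0]: T = E4, S = E(K, T) = FA; 90 ⊕ FA = 6A.
C[1]: T = E5, S = E(K, T) = FB; 89 ⊕ FB = 72.
C[2]: T = E6, S = E(K, T) = F8; AA ⊕ F8 = 52.
C[3]: T = E7, S = E(K, T) = F9; D0 ⊕ F9 = 29.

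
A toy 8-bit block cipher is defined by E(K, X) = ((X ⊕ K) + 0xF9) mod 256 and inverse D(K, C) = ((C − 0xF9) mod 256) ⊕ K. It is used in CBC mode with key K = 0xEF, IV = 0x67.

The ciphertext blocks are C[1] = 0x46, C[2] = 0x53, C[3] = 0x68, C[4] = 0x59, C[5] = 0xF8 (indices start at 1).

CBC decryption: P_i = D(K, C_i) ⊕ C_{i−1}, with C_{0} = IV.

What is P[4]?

P[4]: D(K, 0x59) = 0x8F; 0x8F ⊕ 0x68 = 0xE7.

P[4] = 0xE7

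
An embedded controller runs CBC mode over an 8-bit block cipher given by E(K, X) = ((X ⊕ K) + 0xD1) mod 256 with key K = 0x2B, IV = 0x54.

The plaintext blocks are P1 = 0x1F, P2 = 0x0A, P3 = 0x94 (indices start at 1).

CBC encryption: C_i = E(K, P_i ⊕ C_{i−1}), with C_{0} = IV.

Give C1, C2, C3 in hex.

C1 = 0x31, C2 = 0xE1, C3 = 0x2F

C1: P1 ⊕ 0x54 = 0x4B; E(K, 0x4B) = 0x31.
C2: P2 ⊕ 0x31 = 0x3B; E(K, 0x3B) = 0xE1.
C3: P3 ⊕ 0xE1 = 0x75; E(K, 0x75) = 0x2F.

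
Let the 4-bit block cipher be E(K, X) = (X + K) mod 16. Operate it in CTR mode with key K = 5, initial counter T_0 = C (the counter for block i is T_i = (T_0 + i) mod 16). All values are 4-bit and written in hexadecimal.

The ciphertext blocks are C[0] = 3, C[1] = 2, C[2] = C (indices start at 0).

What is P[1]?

P[1] = 0

CTR decryption: S_i = E(K, T_i) where T_i is the counter for block i; P_i = C_i ⊕ S_i.
P[1]: T = D, S = E(K, T) = 2; 2 ⊕ 2 = 0.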